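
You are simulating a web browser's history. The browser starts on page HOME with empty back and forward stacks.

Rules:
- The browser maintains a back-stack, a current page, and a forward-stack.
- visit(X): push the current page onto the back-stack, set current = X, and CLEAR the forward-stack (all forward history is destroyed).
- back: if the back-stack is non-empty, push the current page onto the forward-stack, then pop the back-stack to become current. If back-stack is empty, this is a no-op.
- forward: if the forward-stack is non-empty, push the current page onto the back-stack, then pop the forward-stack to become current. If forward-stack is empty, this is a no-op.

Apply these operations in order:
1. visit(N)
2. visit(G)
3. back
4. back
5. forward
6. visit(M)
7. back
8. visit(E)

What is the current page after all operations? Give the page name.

Answer: E

Derivation:
After 1 (visit(N)): cur=N back=1 fwd=0
After 2 (visit(G)): cur=G back=2 fwd=0
After 3 (back): cur=N back=1 fwd=1
After 4 (back): cur=HOME back=0 fwd=2
After 5 (forward): cur=N back=1 fwd=1
After 6 (visit(M)): cur=M back=2 fwd=0
After 7 (back): cur=N back=1 fwd=1
After 8 (visit(E)): cur=E back=2 fwd=0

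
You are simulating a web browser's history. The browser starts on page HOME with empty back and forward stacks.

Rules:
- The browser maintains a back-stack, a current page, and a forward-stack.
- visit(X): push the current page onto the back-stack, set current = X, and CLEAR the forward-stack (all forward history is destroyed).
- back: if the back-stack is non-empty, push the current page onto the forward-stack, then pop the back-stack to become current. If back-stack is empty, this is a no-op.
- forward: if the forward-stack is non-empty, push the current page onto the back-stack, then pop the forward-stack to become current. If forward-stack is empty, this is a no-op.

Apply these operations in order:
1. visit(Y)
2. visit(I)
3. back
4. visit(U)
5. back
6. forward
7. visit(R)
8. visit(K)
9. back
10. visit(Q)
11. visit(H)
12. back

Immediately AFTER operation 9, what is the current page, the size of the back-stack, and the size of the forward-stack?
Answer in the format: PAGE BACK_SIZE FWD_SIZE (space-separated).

After 1 (visit(Y)): cur=Y back=1 fwd=0
After 2 (visit(I)): cur=I back=2 fwd=0
After 3 (back): cur=Y back=1 fwd=1
After 4 (visit(U)): cur=U back=2 fwd=0
After 5 (back): cur=Y back=1 fwd=1
After 6 (forward): cur=U back=2 fwd=0
After 7 (visit(R)): cur=R back=3 fwd=0
After 8 (visit(K)): cur=K back=4 fwd=0
After 9 (back): cur=R back=3 fwd=1

R 3 1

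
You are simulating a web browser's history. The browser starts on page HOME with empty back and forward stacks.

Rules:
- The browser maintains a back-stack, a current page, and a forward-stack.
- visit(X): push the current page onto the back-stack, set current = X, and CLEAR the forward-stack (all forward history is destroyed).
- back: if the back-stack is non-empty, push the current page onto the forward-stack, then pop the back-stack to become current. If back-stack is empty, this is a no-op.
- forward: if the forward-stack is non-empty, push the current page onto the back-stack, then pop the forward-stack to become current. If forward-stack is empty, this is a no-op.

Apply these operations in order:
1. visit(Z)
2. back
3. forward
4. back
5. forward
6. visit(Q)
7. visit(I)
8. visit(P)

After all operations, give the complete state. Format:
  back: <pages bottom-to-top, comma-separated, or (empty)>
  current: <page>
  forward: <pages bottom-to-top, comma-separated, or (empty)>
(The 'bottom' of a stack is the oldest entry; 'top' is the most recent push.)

Answer: back: HOME,Z,Q,I
current: P
forward: (empty)

Derivation:
After 1 (visit(Z)): cur=Z back=1 fwd=0
After 2 (back): cur=HOME back=0 fwd=1
After 3 (forward): cur=Z back=1 fwd=0
After 4 (back): cur=HOME back=0 fwd=1
After 5 (forward): cur=Z back=1 fwd=0
After 6 (visit(Q)): cur=Q back=2 fwd=0
After 7 (visit(I)): cur=I back=3 fwd=0
After 8 (visit(P)): cur=P back=4 fwd=0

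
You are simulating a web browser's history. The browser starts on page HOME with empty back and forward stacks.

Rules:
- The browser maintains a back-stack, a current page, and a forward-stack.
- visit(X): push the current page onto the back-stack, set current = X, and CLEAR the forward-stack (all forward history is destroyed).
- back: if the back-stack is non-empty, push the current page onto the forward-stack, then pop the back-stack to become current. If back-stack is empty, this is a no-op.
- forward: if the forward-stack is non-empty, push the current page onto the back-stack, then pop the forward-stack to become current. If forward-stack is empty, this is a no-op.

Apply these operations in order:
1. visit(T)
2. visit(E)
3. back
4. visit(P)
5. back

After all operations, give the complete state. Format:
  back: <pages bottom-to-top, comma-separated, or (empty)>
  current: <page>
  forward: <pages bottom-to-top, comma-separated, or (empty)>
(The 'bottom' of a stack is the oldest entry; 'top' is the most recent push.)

After 1 (visit(T)): cur=T back=1 fwd=0
After 2 (visit(E)): cur=E back=2 fwd=0
After 3 (back): cur=T back=1 fwd=1
After 4 (visit(P)): cur=P back=2 fwd=0
After 5 (back): cur=T back=1 fwd=1

Answer: back: HOME
current: T
forward: P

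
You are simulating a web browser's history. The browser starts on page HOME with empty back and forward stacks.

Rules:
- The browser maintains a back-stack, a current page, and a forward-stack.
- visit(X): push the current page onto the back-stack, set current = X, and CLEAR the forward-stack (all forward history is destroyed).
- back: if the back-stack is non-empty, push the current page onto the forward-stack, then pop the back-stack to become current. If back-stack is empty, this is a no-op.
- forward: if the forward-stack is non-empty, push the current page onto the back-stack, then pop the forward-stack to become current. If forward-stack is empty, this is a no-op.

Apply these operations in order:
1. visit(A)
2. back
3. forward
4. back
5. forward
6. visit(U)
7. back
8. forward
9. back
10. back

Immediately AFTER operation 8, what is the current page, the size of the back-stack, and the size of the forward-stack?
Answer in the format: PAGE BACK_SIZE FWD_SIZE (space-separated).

After 1 (visit(A)): cur=A back=1 fwd=0
After 2 (back): cur=HOME back=0 fwd=1
After 3 (forward): cur=A back=1 fwd=0
After 4 (back): cur=HOME back=0 fwd=1
After 5 (forward): cur=A back=1 fwd=0
After 6 (visit(U)): cur=U back=2 fwd=0
After 7 (back): cur=A back=1 fwd=1
After 8 (forward): cur=U back=2 fwd=0

U 2 0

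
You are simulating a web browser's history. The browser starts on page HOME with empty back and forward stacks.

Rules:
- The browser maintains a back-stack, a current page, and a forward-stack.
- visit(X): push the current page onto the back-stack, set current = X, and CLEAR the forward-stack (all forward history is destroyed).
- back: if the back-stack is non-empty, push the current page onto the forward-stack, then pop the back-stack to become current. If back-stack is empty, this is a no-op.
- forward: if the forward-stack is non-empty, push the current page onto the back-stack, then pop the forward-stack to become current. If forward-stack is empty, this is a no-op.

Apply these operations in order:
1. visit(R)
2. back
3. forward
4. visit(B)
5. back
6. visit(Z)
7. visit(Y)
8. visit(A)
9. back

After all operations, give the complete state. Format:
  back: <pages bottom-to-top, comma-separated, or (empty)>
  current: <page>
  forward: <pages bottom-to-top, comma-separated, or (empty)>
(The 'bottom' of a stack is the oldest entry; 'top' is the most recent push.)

Answer: back: HOME,R,Z
current: Y
forward: A

Derivation:
After 1 (visit(R)): cur=R back=1 fwd=0
After 2 (back): cur=HOME back=0 fwd=1
After 3 (forward): cur=R back=1 fwd=0
After 4 (visit(B)): cur=B back=2 fwd=0
After 5 (back): cur=R back=1 fwd=1
After 6 (visit(Z)): cur=Z back=2 fwd=0
After 7 (visit(Y)): cur=Y back=3 fwd=0
After 8 (visit(A)): cur=A back=4 fwd=0
After 9 (back): cur=Y back=3 fwd=1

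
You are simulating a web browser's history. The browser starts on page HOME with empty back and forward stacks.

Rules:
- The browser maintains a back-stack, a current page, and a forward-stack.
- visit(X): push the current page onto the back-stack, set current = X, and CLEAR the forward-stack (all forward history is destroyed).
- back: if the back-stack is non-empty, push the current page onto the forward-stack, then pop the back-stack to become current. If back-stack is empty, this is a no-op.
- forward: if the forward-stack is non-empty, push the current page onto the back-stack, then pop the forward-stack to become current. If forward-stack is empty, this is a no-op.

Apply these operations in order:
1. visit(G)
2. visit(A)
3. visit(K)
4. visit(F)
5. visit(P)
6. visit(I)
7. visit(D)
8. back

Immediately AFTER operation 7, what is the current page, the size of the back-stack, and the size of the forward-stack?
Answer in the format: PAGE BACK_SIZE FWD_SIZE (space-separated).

After 1 (visit(G)): cur=G back=1 fwd=0
After 2 (visit(A)): cur=A back=2 fwd=0
After 3 (visit(K)): cur=K back=3 fwd=0
After 4 (visit(F)): cur=F back=4 fwd=0
After 5 (visit(P)): cur=P back=5 fwd=0
After 6 (visit(I)): cur=I back=6 fwd=0
After 7 (visit(D)): cur=D back=7 fwd=0

D 7 0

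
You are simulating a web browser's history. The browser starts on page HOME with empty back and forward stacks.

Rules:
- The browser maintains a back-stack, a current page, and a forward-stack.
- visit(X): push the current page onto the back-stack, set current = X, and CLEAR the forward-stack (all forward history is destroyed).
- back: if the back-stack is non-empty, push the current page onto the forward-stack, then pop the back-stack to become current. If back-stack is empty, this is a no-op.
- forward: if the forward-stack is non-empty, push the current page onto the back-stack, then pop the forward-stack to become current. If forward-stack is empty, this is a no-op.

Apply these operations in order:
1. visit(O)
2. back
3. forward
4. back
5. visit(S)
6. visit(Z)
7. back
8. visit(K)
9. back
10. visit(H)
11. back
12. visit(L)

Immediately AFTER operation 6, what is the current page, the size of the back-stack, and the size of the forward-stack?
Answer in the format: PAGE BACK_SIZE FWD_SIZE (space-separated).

After 1 (visit(O)): cur=O back=1 fwd=0
After 2 (back): cur=HOME back=0 fwd=1
After 3 (forward): cur=O back=1 fwd=0
After 4 (back): cur=HOME back=0 fwd=1
After 5 (visit(S)): cur=S back=1 fwd=0
After 6 (visit(Z)): cur=Z back=2 fwd=0

Z 2 0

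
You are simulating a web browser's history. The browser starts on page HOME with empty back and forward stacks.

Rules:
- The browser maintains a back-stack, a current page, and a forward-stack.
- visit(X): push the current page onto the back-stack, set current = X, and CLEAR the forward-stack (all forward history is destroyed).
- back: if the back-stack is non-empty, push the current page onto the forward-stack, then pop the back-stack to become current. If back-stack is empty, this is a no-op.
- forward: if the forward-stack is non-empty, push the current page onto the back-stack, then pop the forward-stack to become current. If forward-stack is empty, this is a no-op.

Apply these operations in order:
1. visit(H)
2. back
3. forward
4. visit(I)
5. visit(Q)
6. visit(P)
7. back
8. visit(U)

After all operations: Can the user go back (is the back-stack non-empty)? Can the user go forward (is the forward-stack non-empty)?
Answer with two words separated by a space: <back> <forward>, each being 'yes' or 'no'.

Answer: yes no

Derivation:
After 1 (visit(H)): cur=H back=1 fwd=0
After 2 (back): cur=HOME back=0 fwd=1
After 3 (forward): cur=H back=1 fwd=0
After 4 (visit(I)): cur=I back=2 fwd=0
After 5 (visit(Q)): cur=Q back=3 fwd=0
After 6 (visit(P)): cur=P back=4 fwd=0
After 7 (back): cur=Q back=3 fwd=1
After 8 (visit(U)): cur=U back=4 fwd=0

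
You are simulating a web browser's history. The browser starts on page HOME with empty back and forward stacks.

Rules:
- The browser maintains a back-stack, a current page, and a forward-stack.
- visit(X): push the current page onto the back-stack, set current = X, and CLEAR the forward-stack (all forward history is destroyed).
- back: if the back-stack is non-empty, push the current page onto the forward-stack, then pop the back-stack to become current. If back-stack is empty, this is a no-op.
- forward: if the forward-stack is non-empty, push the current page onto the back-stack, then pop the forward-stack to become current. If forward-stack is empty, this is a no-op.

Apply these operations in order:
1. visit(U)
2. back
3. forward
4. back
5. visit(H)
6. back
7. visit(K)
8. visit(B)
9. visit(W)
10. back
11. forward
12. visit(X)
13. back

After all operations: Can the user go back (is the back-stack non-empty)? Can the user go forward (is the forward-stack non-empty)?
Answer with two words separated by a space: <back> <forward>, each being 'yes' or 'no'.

Answer: yes yes

Derivation:
After 1 (visit(U)): cur=U back=1 fwd=0
After 2 (back): cur=HOME back=0 fwd=1
After 3 (forward): cur=U back=1 fwd=0
After 4 (back): cur=HOME back=0 fwd=1
After 5 (visit(H)): cur=H back=1 fwd=0
After 6 (back): cur=HOME back=0 fwd=1
After 7 (visit(K)): cur=K back=1 fwd=0
After 8 (visit(B)): cur=B back=2 fwd=0
After 9 (visit(W)): cur=W back=3 fwd=0
After 10 (back): cur=B back=2 fwd=1
After 11 (forward): cur=W back=3 fwd=0
After 12 (visit(X)): cur=X back=4 fwd=0
After 13 (back): cur=W back=3 fwd=1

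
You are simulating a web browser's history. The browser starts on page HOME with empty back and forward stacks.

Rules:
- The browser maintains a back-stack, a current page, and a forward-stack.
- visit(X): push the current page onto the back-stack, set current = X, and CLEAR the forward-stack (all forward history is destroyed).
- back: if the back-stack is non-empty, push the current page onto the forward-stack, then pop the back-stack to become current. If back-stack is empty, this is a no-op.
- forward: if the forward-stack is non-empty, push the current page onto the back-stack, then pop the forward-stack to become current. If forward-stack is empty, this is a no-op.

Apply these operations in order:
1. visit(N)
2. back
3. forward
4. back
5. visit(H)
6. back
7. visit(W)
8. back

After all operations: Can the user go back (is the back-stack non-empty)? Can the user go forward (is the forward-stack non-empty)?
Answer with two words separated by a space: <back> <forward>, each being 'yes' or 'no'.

Answer: no yes

Derivation:
After 1 (visit(N)): cur=N back=1 fwd=0
After 2 (back): cur=HOME back=0 fwd=1
After 3 (forward): cur=N back=1 fwd=0
After 4 (back): cur=HOME back=0 fwd=1
After 5 (visit(H)): cur=H back=1 fwd=0
After 6 (back): cur=HOME back=0 fwd=1
After 7 (visit(W)): cur=W back=1 fwd=0
After 8 (back): cur=HOME back=0 fwd=1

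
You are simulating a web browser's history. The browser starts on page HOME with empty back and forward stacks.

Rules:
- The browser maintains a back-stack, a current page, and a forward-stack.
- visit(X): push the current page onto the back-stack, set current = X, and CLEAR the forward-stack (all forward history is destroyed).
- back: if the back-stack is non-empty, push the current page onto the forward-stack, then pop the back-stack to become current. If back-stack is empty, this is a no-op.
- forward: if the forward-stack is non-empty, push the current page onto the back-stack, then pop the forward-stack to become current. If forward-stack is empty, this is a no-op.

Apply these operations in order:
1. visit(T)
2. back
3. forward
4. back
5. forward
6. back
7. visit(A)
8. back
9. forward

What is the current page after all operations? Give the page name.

After 1 (visit(T)): cur=T back=1 fwd=0
After 2 (back): cur=HOME back=0 fwd=1
After 3 (forward): cur=T back=1 fwd=0
After 4 (back): cur=HOME back=0 fwd=1
After 5 (forward): cur=T back=1 fwd=0
After 6 (back): cur=HOME back=0 fwd=1
After 7 (visit(A)): cur=A back=1 fwd=0
After 8 (back): cur=HOME back=0 fwd=1
After 9 (forward): cur=A back=1 fwd=0

Answer: A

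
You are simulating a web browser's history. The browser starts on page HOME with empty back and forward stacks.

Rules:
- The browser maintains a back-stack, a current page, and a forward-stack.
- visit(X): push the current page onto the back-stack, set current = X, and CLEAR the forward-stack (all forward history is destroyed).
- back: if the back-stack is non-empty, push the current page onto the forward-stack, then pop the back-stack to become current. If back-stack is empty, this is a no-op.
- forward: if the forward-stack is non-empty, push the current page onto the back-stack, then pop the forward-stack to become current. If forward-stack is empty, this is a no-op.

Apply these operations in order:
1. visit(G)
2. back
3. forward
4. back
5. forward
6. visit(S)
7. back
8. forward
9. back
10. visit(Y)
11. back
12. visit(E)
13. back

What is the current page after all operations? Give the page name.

After 1 (visit(G)): cur=G back=1 fwd=0
After 2 (back): cur=HOME back=0 fwd=1
After 3 (forward): cur=G back=1 fwd=0
After 4 (back): cur=HOME back=0 fwd=1
After 5 (forward): cur=G back=1 fwd=0
After 6 (visit(S)): cur=S back=2 fwd=0
After 7 (back): cur=G back=1 fwd=1
After 8 (forward): cur=S back=2 fwd=0
After 9 (back): cur=G back=1 fwd=1
After 10 (visit(Y)): cur=Y back=2 fwd=0
After 11 (back): cur=G back=1 fwd=1
After 12 (visit(E)): cur=E back=2 fwd=0
After 13 (back): cur=G back=1 fwd=1

Answer: G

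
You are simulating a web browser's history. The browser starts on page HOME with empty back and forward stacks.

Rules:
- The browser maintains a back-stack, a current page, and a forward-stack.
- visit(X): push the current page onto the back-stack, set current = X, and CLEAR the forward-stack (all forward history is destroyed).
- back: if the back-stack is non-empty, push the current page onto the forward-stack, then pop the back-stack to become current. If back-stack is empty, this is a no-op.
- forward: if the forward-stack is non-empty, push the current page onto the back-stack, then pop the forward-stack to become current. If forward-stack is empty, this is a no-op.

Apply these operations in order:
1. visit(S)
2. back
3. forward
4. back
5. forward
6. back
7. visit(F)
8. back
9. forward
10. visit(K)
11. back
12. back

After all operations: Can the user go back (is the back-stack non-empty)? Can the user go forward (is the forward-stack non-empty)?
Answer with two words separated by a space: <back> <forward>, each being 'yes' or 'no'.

After 1 (visit(S)): cur=S back=1 fwd=0
After 2 (back): cur=HOME back=0 fwd=1
After 3 (forward): cur=S back=1 fwd=0
After 4 (back): cur=HOME back=0 fwd=1
After 5 (forward): cur=S back=1 fwd=0
After 6 (back): cur=HOME back=0 fwd=1
After 7 (visit(F)): cur=F back=1 fwd=0
After 8 (back): cur=HOME back=0 fwd=1
After 9 (forward): cur=F back=1 fwd=0
After 10 (visit(K)): cur=K back=2 fwd=0
After 11 (back): cur=F back=1 fwd=1
After 12 (back): cur=HOME back=0 fwd=2

Answer: no yes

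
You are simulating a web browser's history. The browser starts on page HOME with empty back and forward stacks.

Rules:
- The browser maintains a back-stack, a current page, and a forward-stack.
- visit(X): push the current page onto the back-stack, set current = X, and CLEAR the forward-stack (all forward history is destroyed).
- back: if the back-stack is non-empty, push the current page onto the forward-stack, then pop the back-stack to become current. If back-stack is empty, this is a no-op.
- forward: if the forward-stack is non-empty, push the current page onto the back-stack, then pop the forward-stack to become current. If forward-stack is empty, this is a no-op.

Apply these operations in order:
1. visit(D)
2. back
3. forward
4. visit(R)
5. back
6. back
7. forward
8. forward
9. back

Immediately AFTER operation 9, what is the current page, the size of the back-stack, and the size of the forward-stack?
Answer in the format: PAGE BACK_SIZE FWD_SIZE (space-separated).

After 1 (visit(D)): cur=D back=1 fwd=0
After 2 (back): cur=HOME back=0 fwd=1
After 3 (forward): cur=D back=1 fwd=0
After 4 (visit(R)): cur=R back=2 fwd=0
After 5 (back): cur=D back=1 fwd=1
After 6 (back): cur=HOME back=0 fwd=2
After 7 (forward): cur=D back=1 fwd=1
After 8 (forward): cur=R back=2 fwd=0
After 9 (back): cur=D back=1 fwd=1

D 1 1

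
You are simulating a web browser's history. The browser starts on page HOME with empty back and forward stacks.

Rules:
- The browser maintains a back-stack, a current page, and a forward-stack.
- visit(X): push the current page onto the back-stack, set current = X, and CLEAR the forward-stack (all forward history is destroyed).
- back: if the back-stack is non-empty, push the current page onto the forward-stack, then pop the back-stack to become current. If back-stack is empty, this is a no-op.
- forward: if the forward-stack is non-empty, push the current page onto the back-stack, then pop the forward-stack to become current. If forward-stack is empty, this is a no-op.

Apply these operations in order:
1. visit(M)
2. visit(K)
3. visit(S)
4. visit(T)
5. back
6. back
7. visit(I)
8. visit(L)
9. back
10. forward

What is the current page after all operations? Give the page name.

Answer: L

Derivation:
After 1 (visit(M)): cur=M back=1 fwd=0
After 2 (visit(K)): cur=K back=2 fwd=0
After 3 (visit(S)): cur=S back=3 fwd=0
After 4 (visit(T)): cur=T back=4 fwd=0
After 5 (back): cur=S back=3 fwd=1
After 6 (back): cur=K back=2 fwd=2
After 7 (visit(I)): cur=I back=3 fwd=0
After 8 (visit(L)): cur=L back=4 fwd=0
After 9 (back): cur=I back=3 fwd=1
After 10 (forward): cur=L back=4 fwd=0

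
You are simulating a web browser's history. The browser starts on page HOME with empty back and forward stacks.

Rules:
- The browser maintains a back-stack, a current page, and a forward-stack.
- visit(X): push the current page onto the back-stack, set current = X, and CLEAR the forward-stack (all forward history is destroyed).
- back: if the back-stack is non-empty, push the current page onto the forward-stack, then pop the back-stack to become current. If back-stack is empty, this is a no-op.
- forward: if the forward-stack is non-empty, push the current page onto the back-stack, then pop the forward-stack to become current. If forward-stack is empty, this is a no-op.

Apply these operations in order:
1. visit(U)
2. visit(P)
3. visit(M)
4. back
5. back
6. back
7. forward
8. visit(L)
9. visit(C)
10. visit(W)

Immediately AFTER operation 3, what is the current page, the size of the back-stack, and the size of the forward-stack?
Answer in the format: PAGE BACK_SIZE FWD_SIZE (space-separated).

After 1 (visit(U)): cur=U back=1 fwd=0
After 2 (visit(P)): cur=P back=2 fwd=0
After 3 (visit(M)): cur=M back=3 fwd=0

M 3 0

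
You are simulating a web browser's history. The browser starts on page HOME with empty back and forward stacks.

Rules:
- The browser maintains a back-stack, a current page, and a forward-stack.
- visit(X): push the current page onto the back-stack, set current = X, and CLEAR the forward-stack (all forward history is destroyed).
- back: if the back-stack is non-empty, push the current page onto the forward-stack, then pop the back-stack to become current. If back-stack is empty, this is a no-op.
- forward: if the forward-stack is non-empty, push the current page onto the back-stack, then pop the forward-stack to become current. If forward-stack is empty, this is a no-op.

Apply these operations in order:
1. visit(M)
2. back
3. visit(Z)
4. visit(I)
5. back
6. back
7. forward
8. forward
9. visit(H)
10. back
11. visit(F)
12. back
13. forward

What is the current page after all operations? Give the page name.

After 1 (visit(M)): cur=M back=1 fwd=0
After 2 (back): cur=HOME back=0 fwd=1
After 3 (visit(Z)): cur=Z back=1 fwd=0
After 4 (visit(I)): cur=I back=2 fwd=0
After 5 (back): cur=Z back=1 fwd=1
After 6 (back): cur=HOME back=0 fwd=2
After 7 (forward): cur=Z back=1 fwd=1
After 8 (forward): cur=I back=2 fwd=0
After 9 (visit(H)): cur=H back=3 fwd=0
After 10 (back): cur=I back=2 fwd=1
After 11 (visit(F)): cur=F back=3 fwd=0
After 12 (back): cur=I back=2 fwd=1
After 13 (forward): cur=F back=3 fwd=0

Answer: F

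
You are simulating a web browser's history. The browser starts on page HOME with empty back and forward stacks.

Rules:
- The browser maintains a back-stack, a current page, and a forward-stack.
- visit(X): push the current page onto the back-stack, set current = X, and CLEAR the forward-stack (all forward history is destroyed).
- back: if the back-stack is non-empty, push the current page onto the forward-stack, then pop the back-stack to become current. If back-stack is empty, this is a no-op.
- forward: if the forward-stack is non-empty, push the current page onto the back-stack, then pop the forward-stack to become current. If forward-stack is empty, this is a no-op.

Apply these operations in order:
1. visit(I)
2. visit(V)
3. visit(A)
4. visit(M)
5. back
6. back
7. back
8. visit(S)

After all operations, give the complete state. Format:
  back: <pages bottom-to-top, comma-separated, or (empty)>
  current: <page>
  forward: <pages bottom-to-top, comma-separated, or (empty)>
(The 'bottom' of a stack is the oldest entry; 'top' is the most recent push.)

After 1 (visit(I)): cur=I back=1 fwd=0
After 2 (visit(V)): cur=V back=2 fwd=0
After 3 (visit(A)): cur=A back=3 fwd=0
After 4 (visit(M)): cur=M back=4 fwd=0
After 5 (back): cur=A back=3 fwd=1
After 6 (back): cur=V back=2 fwd=2
After 7 (back): cur=I back=1 fwd=3
After 8 (visit(S)): cur=S back=2 fwd=0

Answer: back: HOME,I
current: S
forward: (empty)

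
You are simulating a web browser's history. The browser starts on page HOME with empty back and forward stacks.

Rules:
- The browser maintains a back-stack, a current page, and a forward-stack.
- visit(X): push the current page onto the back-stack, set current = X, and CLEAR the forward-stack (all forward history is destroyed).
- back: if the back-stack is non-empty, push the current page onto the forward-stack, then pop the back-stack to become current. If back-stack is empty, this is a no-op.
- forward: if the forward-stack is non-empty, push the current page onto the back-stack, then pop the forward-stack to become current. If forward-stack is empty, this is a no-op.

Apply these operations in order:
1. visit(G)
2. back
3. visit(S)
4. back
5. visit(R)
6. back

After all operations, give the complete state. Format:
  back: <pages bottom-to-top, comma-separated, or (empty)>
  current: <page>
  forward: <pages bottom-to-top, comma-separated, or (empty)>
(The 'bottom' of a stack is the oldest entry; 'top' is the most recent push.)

Answer: back: (empty)
current: HOME
forward: R

Derivation:
After 1 (visit(G)): cur=G back=1 fwd=0
After 2 (back): cur=HOME back=0 fwd=1
After 3 (visit(S)): cur=S back=1 fwd=0
After 4 (back): cur=HOME back=0 fwd=1
After 5 (visit(R)): cur=R back=1 fwd=0
After 6 (back): cur=HOME back=0 fwd=1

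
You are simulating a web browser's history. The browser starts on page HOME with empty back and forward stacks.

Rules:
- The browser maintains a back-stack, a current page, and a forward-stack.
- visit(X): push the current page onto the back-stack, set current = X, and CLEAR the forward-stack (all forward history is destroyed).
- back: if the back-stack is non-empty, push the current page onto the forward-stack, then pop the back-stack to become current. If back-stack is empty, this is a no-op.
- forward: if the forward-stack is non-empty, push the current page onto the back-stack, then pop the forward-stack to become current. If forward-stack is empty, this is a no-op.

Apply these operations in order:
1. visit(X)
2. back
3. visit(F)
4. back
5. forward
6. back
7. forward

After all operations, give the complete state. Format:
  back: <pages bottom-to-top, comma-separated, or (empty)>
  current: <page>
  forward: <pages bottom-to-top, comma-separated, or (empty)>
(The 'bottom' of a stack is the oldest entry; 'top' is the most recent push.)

After 1 (visit(X)): cur=X back=1 fwd=0
After 2 (back): cur=HOME back=0 fwd=1
After 3 (visit(F)): cur=F back=1 fwd=0
After 4 (back): cur=HOME back=0 fwd=1
After 5 (forward): cur=F back=1 fwd=0
After 6 (back): cur=HOME back=0 fwd=1
After 7 (forward): cur=F back=1 fwd=0

Answer: back: HOME
current: F
forward: (empty)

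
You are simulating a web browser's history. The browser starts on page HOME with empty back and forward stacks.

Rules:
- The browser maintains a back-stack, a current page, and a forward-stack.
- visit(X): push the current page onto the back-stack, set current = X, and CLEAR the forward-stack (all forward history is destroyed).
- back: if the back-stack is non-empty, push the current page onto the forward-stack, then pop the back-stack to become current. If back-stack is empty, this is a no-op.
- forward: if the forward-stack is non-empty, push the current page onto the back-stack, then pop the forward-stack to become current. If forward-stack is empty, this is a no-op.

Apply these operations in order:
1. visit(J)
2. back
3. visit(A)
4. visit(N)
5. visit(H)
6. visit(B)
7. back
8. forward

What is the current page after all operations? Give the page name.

After 1 (visit(J)): cur=J back=1 fwd=0
After 2 (back): cur=HOME back=0 fwd=1
After 3 (visit(A)): cur=A back=1 fwd=0
After 4 (visit(N)): cur=N back=2 fwd=0
After 5 (visit(H)): cur=H back=3 fwd=0
After 6 (visit(B)): cur=B back=4 fwd=0
After 7 (back): cur=H back=3 fwd=1
After 8 (forward): cur=B back=4 fwd=0

Answer: B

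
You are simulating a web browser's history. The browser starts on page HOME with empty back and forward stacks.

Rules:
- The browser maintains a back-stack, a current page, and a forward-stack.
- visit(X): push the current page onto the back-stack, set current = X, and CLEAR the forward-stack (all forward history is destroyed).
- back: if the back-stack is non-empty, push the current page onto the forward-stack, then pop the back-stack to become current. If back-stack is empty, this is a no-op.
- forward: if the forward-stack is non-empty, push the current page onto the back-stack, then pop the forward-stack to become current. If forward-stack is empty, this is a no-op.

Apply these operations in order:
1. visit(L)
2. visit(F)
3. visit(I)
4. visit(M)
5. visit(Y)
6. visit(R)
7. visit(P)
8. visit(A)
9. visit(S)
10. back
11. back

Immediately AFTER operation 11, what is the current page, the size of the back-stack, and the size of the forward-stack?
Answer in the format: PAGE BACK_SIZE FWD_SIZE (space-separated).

After 1 (visit(L)): cur=L back=1 fwd=0
After 2 (visit(F)): cur=F back=2 fwd=0
After 3 (visit(I)): cur=I back=3 fwd=0
After 4 (visit(M)): cur=M back=4 fwd=0
After 5 (visit(Y)): cur=Y back=5 fwd=0
After 6 (visit(R)): cur=R back=6 fwd=0
After 7 (visit(P)): cur=P back=7 fwd=0
After 8 (visit(A)): cur=A back=8 fwd=0
After 9 (visit(S)): cur=S back=9 fwd=0
After 10 (back): cur=A back=8 fwd=1
After 11 (back): cur=P back=7 fwd=2

P 7 2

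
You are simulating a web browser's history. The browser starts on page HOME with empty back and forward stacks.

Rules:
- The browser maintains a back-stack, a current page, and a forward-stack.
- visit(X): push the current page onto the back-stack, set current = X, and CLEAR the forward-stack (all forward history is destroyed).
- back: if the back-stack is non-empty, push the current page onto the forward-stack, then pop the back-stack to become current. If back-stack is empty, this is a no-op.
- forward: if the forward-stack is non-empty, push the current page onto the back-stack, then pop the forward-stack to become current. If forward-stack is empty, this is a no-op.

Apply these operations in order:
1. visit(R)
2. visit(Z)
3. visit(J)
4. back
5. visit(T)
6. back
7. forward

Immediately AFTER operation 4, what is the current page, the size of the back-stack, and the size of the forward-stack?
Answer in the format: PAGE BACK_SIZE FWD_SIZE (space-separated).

After 1 (visit(R)): cur=R back=1 fwd=0
After 2 (visit(Z)): cur=Z back=2 fwd=0
After 3 (visit(J)): cur=J back=3 fwd=0
After 4 (back): cur=Z back=2 fwd=1

Z 2 1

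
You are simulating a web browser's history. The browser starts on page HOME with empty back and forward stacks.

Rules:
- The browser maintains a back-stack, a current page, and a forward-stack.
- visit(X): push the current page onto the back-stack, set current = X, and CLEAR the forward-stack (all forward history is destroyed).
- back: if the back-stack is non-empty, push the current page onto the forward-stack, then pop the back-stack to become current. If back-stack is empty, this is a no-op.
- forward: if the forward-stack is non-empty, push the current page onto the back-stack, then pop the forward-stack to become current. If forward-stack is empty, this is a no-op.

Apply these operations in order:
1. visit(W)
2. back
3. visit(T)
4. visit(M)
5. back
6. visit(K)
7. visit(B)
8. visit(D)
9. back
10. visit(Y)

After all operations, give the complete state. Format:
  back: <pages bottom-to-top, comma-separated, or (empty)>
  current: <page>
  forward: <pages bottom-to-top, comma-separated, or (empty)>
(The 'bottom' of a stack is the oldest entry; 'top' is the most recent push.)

After 1 (visit(W)): cur=W back=1 fwd=0
After 2 (back): cur=HOME back=0 fwd=1
After 3 (visit(T)): cur=T back=1 fwd=0
After 4 (visit(M)): cur=M back=2 fwd=0
After 5 (back): cur=T back=1 fwd=1
After 6 (visit(K)): cur=K back=2 fwd=0
After 7 (visit(B)): cur=B back=3 fwd=0
After 8 (visit(D)): cur=D back=4 fwd=0
After 9 (back): cur=B back=3 fwd=1
After 10 (visit(Y)): cur=Y back=4 fwd=0

Answer: back: HOME,T,K,B
current: Y
forward: (empty)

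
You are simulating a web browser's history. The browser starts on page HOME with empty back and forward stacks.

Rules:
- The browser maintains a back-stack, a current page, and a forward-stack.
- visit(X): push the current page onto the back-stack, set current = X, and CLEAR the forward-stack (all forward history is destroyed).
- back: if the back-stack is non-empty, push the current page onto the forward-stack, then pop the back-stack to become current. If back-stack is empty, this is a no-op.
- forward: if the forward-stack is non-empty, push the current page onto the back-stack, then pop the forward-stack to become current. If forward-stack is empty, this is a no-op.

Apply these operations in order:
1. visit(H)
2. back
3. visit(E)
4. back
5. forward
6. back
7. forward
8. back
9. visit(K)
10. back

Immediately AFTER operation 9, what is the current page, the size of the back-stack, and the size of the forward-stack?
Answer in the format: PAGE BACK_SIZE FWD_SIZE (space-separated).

After 1 (visit(H)): cur=H back=1 fwd=0
After 2 (back): cur=HOME back=0 fwd=1
After 3 (visit(E)): cur=E back=1 fwd=0
After 4 (back): cur=HOME back=0 fwd=1
After 5 (forward): cur=E back=1 fwd=0
After 6 (back): cur=HOME back=0 fwd=1
After 7 (forward): cur=E back=1 fwd=0
After 8 (back): cur=HOME back=0 fwd=1
After 9 (visit(K)): cur=K back=1 fwd=0

K 1 0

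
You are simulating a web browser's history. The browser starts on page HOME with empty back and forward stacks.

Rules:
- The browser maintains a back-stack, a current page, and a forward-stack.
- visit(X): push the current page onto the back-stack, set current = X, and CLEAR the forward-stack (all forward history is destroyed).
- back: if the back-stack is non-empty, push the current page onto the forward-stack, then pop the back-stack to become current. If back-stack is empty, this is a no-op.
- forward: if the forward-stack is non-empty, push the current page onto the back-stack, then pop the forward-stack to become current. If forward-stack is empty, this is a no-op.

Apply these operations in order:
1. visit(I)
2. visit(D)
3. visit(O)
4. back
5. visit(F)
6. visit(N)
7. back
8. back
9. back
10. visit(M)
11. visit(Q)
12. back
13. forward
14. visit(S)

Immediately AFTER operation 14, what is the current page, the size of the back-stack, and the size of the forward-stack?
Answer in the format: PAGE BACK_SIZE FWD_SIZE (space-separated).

After 1 (visit(I)): cur=I back=1 fwd=0
After 2 (visit(D)): cur=D back=2 fwd=0
After 3 (visit(O)): cur=O back=3 fwd=0
After 4 (back): cur=D back=2 fwd=1
After 5 (visit(F)): cur=F back=3 fwd=0
After 6 (visit(N)): cur=N back=4 fwd=0
After 7 (back): cur=F back=3 fwd=1
After 8 (back): cur=D back=2 fwd=2
After 9 (back): cur=I back=1 fwd=3
After 10 (visit(M)): cur=M back=2 fwd=0
After 11 (visit(Q)): cur=Q back=3 fwd=0
After 12 (back): cur=M back=2 fwd=1
After 13 (forward): cur=Q back=3 fwd=0
After 14 (visit(S)): cur=S back=4 fwd=0

S 4 0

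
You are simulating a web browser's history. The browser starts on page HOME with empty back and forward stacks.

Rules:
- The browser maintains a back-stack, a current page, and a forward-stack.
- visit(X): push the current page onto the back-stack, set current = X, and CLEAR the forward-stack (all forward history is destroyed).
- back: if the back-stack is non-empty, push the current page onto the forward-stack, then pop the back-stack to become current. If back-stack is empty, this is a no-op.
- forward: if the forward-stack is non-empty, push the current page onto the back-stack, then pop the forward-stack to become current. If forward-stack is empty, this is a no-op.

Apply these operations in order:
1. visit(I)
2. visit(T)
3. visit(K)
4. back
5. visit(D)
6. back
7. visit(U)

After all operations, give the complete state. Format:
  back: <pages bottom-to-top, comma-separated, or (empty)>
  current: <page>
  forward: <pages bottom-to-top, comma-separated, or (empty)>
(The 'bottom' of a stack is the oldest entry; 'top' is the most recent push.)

After 1 (visit(I)): cur=I back=1 fwd=0
After 2 (visit(T)): cur=T back=2 fwd=0
After 3 (visit(K)): cur=K back=3 fwd=0
After 4 (back): cur=T back=2 fwd=1
After 5 (visit(D)): cur=D back=3 fwd=0
After 6 (back): cur=T back=2 fwd=1
After 7 (visit(U)): cur=U back=3 fwd=0

Answer: back: HOME,I,T
current: U
forward: (empty)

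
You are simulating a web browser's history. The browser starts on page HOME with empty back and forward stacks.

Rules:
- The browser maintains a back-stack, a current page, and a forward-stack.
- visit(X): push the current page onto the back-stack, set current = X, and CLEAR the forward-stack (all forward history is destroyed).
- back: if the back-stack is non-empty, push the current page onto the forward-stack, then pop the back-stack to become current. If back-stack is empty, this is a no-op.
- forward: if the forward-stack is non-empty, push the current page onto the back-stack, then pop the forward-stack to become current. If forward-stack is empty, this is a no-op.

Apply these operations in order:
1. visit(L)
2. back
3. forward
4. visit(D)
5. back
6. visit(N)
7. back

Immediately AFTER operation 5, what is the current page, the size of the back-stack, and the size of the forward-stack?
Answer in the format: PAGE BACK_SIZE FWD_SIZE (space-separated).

After 1 (visit(L)): cur=L back=1 fwd=0
After 2 (back): cur=HOME back=0 fwd=1
After 3 (forward): cur=L back=1 fwd=0
After 4 (visit(D)): cur=D back=2 fwd=0
After 5 (back): cur=L back=1 fwd=1

L 1 1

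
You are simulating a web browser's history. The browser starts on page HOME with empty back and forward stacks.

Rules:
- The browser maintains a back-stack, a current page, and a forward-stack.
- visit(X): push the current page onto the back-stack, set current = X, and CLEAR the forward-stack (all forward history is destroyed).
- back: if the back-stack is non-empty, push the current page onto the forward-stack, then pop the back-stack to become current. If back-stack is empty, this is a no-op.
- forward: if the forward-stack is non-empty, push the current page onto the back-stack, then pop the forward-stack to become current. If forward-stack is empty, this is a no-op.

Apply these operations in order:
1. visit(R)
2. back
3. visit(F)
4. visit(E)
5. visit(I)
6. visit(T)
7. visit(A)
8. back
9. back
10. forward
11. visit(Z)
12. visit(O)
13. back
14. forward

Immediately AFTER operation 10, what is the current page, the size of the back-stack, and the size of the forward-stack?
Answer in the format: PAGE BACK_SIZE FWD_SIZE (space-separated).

After 1 (visit(R)): cur=R back=1 fwd=0
After 2 (back): cur=HOME back=0 fwd=1
After 3 (visit(F)): cur=F back=1 fwd=0
After 4 (visit(E)): cur=E back=2 fwd=0
After 5 (visit(I)): cur=I back=3 fwd=0
After 6 (visit(T)): cur=T back=4 fwd=0
After 7 (visit(A)): cur=A back=5 fwd=0
After 8 (back): cur=T back=4 fwd=1
After 9 (back): cur=I back=3 fwd=2
After 10 (forward): cur=T back=4 fwd=1

T 4 1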